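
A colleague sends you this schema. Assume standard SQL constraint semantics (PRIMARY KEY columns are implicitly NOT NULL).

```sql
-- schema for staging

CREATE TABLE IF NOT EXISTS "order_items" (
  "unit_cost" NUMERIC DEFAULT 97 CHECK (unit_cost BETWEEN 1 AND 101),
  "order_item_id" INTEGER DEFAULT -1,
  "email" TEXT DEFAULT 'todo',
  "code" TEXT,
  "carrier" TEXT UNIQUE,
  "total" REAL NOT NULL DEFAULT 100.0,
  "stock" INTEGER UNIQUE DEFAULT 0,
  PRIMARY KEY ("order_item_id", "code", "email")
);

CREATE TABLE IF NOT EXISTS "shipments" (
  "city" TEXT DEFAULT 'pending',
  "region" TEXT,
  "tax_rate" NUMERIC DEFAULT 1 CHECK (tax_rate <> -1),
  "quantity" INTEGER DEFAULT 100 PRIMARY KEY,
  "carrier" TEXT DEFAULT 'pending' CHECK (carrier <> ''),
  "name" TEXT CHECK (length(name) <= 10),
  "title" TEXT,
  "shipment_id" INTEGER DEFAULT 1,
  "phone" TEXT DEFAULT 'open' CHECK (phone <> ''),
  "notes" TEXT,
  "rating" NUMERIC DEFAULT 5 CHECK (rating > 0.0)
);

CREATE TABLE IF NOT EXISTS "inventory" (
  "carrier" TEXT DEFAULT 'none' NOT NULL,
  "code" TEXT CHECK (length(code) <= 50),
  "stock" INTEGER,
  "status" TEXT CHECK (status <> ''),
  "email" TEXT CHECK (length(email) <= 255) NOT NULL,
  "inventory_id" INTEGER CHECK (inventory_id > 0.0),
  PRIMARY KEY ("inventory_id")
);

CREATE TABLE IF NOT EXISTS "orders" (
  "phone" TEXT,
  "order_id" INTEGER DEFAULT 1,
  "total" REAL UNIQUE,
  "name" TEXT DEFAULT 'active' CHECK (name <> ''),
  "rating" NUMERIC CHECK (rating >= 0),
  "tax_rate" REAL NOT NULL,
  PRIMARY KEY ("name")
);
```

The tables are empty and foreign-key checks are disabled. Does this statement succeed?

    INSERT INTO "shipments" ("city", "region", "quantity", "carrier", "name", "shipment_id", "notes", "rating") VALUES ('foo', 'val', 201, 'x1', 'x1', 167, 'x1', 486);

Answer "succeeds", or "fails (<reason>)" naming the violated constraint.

succeeds

NOT NULL columns: quantity is supplied.
CHECK constraints: 'x1' satisfies (carrier <> ''); 'x1' satisfies (length(name) <= 10); 486 satisfies (rating > 0.0).
No constraint is violated.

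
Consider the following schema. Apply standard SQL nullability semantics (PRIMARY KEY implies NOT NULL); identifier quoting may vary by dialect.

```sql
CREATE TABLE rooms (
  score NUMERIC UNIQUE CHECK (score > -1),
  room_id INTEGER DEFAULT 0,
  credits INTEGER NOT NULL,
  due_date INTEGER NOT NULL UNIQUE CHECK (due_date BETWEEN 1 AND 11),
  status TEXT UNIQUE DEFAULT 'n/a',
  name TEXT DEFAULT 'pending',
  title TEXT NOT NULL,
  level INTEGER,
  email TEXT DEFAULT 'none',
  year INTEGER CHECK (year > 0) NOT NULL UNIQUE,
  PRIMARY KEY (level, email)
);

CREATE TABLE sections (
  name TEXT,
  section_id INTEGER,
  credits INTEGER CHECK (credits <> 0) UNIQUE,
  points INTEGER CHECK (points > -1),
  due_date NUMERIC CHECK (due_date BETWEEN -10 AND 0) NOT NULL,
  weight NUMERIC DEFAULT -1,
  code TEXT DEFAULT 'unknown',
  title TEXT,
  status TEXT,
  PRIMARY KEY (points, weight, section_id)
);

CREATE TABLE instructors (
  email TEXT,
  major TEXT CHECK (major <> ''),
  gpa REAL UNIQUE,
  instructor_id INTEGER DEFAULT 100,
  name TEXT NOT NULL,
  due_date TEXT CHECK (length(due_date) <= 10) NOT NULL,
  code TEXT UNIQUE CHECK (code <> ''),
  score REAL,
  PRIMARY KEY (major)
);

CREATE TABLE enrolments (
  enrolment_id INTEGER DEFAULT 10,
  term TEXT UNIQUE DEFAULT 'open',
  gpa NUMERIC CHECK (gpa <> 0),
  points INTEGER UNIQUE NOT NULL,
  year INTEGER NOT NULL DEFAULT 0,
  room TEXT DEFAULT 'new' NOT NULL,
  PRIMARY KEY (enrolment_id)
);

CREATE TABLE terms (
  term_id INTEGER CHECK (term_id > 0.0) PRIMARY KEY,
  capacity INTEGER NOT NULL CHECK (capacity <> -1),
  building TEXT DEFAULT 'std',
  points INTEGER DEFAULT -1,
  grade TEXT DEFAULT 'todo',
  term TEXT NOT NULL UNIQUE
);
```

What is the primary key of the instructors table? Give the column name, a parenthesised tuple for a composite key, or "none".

major

major is declared PRIMARY KEY as a table-level PRIMARY KEY clause.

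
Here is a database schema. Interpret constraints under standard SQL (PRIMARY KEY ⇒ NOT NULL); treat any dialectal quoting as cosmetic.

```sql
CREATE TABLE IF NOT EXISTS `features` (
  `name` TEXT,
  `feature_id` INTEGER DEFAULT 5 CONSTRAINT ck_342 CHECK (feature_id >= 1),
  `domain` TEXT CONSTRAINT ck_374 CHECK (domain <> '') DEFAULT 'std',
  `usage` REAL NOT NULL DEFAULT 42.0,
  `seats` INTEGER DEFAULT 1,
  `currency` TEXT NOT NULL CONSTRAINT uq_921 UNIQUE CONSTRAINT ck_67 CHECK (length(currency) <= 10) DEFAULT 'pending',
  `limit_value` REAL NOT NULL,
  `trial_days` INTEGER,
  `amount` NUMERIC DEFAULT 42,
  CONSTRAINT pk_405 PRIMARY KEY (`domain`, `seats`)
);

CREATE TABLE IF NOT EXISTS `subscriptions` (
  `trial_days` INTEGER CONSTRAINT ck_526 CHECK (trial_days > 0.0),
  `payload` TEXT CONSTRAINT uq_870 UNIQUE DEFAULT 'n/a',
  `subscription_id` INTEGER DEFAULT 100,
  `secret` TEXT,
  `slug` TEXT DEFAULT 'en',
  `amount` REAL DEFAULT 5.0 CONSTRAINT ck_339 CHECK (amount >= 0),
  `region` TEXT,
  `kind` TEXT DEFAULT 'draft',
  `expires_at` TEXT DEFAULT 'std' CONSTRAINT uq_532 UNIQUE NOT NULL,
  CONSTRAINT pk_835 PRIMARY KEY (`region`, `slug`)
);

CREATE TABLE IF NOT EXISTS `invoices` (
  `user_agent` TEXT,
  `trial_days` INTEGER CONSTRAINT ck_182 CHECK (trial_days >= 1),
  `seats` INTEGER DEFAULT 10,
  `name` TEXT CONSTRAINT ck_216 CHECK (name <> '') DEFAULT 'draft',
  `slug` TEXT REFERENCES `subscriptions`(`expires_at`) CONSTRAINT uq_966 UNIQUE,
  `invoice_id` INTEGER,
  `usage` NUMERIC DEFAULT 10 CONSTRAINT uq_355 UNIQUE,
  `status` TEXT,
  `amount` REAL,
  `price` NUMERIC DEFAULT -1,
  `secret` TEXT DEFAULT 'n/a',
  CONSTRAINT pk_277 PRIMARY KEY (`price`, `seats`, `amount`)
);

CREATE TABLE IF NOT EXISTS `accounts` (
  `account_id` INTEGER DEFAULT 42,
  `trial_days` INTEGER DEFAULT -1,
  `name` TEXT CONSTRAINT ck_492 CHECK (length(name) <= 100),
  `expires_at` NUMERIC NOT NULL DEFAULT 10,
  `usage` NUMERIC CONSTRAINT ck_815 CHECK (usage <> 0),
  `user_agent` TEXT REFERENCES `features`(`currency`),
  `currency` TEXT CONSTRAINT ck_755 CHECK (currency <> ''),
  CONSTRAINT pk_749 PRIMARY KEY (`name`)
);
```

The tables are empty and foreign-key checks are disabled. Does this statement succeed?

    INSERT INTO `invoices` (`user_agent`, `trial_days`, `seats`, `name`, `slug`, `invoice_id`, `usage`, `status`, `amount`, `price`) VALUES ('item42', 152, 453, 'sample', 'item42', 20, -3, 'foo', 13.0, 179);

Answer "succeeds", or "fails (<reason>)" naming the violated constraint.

succeeds

NOT NULL columns: amount is supplied; price is supplied; seats is supplied.
CHECK constraints: 152 satisfies (trial_days >= 1); 'sample' satisfies (name <> '').
No constraint is violated.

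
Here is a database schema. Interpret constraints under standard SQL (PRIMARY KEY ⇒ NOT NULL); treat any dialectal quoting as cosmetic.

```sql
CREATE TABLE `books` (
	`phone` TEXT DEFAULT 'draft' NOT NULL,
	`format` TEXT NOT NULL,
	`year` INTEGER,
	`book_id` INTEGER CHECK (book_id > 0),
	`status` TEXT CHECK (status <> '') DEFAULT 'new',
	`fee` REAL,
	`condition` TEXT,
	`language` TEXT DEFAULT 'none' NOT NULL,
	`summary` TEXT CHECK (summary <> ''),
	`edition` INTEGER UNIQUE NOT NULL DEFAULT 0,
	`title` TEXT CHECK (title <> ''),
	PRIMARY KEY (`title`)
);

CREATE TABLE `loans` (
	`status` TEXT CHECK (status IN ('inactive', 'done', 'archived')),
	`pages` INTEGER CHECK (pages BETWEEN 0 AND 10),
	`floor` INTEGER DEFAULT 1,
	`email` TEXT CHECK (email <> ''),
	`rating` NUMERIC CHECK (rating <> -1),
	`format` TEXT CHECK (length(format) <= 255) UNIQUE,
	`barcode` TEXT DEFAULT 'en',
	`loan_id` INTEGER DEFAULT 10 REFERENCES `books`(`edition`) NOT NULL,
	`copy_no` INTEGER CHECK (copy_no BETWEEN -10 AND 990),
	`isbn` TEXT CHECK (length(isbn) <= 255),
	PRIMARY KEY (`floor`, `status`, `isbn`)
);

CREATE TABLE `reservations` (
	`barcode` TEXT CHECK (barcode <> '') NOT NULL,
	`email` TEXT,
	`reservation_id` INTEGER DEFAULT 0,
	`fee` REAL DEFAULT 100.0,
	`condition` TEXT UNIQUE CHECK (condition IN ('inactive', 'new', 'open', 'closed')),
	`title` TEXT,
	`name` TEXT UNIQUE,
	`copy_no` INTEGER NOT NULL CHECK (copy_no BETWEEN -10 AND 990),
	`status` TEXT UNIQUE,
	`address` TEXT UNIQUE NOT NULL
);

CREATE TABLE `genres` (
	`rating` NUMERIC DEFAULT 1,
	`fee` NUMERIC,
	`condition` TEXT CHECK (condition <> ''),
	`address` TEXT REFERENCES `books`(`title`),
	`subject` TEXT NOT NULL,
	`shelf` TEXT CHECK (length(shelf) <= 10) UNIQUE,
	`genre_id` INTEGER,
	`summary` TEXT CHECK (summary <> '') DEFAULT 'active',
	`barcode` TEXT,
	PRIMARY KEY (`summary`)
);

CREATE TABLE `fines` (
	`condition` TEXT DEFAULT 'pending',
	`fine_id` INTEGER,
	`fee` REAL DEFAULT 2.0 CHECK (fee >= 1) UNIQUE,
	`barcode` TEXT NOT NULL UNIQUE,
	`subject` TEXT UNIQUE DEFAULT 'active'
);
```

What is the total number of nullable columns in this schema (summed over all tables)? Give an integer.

30

books: 6 nullable (year, book_id, status, fee, condition, summary — PK (title) and explicit NOT NULL columns excluded).
loans: 6 nullable (pages, email, rating, format, barcode, copy_no — PK (floor, status, isbn) and explicit NOT NULL columns excluded).
reservations: 7 nullable (email, reservation_id, fee, condition, title, name, status — PK none and explicit NOT NULL columns excluded).
genres: 7 nullable (rating, fee, condition, address, shelf, genre_id, barcode — PK (summary) and explicit NOT NULL columns excluded).
fines: 4 nullable (condition, fine_id, fee, subject — PK none and explicit NOT NULL columns excluded).
Total: 6 + 6 + 7 + 7 + 4 = 30.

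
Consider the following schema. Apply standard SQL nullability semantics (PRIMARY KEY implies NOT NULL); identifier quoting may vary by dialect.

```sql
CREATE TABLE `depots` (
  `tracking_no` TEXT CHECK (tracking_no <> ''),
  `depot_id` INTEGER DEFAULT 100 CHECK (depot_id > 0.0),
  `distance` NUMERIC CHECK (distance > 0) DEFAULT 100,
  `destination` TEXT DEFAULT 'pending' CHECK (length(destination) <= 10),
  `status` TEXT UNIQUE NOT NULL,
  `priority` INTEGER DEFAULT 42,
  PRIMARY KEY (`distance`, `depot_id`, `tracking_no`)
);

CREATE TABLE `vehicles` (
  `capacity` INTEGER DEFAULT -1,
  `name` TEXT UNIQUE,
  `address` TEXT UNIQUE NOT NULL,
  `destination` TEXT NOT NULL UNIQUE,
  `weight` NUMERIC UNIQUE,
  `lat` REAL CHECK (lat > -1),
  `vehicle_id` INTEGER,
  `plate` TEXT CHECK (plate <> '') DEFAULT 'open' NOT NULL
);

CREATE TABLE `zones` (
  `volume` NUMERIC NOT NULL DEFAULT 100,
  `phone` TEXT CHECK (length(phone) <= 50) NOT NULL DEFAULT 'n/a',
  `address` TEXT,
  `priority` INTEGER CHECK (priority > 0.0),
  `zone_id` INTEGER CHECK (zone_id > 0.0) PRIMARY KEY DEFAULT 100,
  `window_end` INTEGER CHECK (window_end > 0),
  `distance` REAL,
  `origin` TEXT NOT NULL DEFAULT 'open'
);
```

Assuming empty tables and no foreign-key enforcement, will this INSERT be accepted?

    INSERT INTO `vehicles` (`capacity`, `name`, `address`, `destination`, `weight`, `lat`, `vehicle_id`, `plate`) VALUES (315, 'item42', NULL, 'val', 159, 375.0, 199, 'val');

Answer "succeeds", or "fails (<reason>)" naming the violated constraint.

fails (NOT NULL on address)

address is explicitly set to NULL, but address is declared NOT NULL.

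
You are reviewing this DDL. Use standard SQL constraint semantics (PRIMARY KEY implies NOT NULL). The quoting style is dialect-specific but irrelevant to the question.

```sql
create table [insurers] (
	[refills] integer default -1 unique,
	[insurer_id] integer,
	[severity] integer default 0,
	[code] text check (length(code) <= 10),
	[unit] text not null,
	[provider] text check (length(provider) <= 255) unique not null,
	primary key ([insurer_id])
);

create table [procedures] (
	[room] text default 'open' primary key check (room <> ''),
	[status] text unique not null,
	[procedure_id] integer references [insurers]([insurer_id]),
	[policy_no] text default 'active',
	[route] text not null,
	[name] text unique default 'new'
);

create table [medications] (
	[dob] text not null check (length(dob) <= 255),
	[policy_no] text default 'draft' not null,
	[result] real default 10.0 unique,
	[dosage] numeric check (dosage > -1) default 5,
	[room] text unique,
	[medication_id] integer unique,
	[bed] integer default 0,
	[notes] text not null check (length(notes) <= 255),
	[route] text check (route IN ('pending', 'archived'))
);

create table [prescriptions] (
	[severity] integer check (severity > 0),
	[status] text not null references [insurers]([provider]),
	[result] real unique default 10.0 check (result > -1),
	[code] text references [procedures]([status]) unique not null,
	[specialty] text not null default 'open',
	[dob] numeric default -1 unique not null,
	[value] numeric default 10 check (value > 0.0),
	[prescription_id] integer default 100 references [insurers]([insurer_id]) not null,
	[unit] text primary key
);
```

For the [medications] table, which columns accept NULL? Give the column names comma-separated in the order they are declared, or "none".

- dob: declared NOT NULL → not nullable.
- policy_no: declared NOT NULL → not nullable.
- result: UNIQUE does not imply NOT NULL → nullable.
- dosage: CHECK does not forbid NULL (a CHECK constraint passes when its expression is NULL) → nullable.
- room: UNIQUE does not imply NOT NULL → nullable.
- medication_id: UNIQUE does not imply NOT NULL → nullable.
- bed: DEFAULT only fills an omitted column; an explicit NULL is still allowed → nullable.
- notes: declared NOT NULL → not nullable.
- route: CHECK does not forbid NULL (a CHECK constraint passes when its expression is NULL) → nullable.

result, dosage, room, medication_id, bed, route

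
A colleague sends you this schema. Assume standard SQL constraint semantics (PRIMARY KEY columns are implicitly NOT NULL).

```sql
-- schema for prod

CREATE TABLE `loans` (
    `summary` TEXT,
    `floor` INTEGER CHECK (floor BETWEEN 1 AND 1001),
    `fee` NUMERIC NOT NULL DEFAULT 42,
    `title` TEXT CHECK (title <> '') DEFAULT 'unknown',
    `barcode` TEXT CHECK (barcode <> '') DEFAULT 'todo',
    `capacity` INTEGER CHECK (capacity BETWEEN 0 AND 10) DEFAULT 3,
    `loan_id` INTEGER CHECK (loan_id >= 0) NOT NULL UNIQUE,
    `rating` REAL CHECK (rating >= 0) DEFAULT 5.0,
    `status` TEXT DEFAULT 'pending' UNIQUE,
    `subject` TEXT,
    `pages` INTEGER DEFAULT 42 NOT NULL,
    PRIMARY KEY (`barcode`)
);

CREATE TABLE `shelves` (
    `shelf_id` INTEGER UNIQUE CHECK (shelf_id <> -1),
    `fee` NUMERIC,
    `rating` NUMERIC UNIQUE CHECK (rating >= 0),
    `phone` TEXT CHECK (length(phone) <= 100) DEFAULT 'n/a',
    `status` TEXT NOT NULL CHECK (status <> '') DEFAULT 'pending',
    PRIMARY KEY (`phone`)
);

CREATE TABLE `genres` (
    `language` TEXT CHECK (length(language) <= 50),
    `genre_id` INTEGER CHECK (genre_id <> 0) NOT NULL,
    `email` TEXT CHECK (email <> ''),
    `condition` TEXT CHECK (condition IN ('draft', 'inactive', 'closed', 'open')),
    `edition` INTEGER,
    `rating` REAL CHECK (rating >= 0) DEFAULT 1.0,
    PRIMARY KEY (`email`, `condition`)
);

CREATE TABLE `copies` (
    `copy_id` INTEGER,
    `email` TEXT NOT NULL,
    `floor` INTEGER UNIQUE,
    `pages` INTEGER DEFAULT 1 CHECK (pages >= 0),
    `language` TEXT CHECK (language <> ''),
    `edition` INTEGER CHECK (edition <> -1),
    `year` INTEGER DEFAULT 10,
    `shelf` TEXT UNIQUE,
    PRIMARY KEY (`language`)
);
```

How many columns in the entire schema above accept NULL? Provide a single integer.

19

loans: 7 nullable (summary, floor, title, capacity, rating, status, subject — PK (barcode) and explicit NOT NULL columns excluded).
shelves: 3 nullable (shelf_id, fee, rating — PK (phone) and explicit NOT NULL columns excluded).
genres: 3 nullable (language, edition, rating — PK (email, condition) and explicit NOT NULL columns excluded).
copies: 6 nullable (copy_id, floor, pages, edition, year, shelf — PK (language) and explicit NOT NULL columns excluded).
Total: 7 + 3 + 3 + 6 = 19.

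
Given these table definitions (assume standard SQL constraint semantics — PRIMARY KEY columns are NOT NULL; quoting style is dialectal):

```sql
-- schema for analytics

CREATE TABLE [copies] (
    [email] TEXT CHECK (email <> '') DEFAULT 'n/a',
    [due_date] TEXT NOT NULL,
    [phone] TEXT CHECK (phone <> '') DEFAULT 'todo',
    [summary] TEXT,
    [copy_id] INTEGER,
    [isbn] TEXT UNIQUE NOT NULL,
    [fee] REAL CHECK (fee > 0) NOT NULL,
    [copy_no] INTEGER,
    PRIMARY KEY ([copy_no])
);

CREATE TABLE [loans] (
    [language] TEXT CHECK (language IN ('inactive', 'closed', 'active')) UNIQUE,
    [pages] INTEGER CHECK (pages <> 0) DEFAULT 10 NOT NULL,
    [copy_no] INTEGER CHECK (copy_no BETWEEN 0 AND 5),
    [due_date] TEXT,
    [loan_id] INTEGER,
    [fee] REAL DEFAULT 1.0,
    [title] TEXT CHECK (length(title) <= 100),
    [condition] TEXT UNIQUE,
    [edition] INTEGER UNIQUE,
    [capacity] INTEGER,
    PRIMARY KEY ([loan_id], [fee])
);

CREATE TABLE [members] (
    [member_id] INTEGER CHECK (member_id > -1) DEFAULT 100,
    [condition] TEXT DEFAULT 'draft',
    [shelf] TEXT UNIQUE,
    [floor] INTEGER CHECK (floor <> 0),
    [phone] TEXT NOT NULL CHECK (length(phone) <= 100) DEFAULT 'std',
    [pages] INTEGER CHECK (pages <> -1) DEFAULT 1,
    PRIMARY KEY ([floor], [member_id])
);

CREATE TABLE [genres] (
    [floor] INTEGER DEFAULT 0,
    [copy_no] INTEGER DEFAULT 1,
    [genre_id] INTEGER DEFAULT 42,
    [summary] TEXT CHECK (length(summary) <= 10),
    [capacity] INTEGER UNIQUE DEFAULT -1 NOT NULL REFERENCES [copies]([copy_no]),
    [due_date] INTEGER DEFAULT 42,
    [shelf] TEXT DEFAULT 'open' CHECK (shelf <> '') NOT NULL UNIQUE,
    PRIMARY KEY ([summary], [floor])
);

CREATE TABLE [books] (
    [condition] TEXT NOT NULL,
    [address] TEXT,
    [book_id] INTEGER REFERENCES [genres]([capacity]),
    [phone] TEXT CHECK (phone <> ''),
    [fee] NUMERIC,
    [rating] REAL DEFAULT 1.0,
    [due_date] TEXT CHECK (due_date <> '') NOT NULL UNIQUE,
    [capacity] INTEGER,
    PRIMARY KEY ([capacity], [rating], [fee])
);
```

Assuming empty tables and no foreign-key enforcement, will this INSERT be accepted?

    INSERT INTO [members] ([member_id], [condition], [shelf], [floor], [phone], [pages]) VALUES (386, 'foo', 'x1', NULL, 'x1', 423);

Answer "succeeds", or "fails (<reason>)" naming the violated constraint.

fails (NOT NULL on floor)

floor is explicitly set to NULL, but floor is part of the PRIMARY KEY (implied NOT NULL).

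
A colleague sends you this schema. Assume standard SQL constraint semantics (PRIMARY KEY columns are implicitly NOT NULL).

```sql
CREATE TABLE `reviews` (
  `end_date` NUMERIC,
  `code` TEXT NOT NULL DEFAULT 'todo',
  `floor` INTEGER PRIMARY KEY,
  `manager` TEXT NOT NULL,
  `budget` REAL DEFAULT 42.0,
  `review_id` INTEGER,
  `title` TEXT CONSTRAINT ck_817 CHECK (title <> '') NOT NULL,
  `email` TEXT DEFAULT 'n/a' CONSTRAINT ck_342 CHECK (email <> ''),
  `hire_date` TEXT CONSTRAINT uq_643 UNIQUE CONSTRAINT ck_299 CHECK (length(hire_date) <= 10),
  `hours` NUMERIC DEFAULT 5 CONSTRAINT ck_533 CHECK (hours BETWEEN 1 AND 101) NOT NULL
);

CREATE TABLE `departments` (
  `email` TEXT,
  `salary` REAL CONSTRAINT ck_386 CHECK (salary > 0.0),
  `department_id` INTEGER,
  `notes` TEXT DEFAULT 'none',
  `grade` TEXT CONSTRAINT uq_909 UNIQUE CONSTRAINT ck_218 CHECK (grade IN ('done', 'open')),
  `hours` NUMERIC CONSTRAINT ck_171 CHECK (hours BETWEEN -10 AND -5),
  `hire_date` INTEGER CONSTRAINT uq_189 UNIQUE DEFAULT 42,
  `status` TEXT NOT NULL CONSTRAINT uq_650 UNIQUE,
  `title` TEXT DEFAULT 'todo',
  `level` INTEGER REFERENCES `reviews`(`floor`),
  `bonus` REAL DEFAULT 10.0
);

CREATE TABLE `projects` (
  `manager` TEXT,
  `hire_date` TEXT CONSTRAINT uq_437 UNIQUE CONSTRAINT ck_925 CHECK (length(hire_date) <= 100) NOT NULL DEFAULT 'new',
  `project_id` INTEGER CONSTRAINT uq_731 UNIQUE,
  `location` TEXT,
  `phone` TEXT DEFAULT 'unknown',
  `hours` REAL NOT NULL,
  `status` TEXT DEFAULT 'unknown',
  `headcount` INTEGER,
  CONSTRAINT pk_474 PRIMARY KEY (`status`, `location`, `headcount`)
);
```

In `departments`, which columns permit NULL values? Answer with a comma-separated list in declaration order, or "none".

email, salary, department_id, notes, grade, hours, hire_date, title, level, bonus

- email: no NOT NULL constraint applies → nullable.
- salary: CHECK does not forbid NULL (a CHECK constraint passes when its expression is NULL) → nullable.
- department_id: no NOT NULL constraint applies → nullable.
- notes: DEFAULT only fills an omitted column; an explicit NULL is still allowed → nullable.
- grade: CHECK does not forbid NULL (a CHECK constraint passes when its expression is NULL) → nullable.
- hours: CHECK does not forbid NULL (a CHECK constraint passes when its expression is NULL) → nullable.
- hire_date: UNIQUE does not imply NOT NULL → nullable.
- status: declared NOT NULL → not nullable.
- title: DEFAULT only fills an omitted column; an explicit NULL is still allowed → nullable.
- level: a foreign key column may be NULL unless separately constrained → nullable.
- bonus: DEFAULT only fills an omitted column; an explicit NULL is still allowed → nullable.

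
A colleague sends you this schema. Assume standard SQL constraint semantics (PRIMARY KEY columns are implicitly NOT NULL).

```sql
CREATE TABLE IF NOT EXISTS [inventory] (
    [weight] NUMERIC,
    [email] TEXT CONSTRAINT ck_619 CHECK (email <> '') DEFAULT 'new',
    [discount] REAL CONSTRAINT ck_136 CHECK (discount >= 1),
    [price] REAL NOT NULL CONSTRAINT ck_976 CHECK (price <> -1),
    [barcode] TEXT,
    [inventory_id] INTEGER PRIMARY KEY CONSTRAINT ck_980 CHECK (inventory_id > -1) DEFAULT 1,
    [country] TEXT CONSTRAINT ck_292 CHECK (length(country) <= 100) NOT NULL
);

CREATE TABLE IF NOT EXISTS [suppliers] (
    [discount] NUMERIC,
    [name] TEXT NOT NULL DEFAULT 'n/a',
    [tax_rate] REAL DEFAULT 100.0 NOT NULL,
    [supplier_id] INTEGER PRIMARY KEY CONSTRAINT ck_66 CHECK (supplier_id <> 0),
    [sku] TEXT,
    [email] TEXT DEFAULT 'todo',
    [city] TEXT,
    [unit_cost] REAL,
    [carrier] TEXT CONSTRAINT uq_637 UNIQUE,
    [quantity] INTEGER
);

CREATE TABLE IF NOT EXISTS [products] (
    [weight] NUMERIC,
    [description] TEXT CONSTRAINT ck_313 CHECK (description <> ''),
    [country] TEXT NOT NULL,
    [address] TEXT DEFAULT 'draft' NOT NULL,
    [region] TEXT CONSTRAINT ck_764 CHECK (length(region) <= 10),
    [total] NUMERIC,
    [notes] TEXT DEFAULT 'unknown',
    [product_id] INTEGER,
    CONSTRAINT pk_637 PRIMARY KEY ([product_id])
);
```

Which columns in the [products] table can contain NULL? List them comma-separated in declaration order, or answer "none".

weight, description, region, total, notes

- weight: no NOT NULL constraint applies → nullable.
- description: CHECK does not forbid NULL (a CHECK constraint passes when its expression is NULL) → nullable.
- country: declared NOT NULL → not nullable.
- address: declared NOT NULL → not nullable.
- region: CHECK does not forbid NULL (a CHECK constraint passes when its expression is NULL) → nullable.
- total: no NOT NULL constraint applies → nullable.
- notes: DEFAULT only fills an omitted column; an explicit NULL is still allowed → nullable.
- product_id: part of the PRIMARY KEY, which implies NOT NULL → not nullable.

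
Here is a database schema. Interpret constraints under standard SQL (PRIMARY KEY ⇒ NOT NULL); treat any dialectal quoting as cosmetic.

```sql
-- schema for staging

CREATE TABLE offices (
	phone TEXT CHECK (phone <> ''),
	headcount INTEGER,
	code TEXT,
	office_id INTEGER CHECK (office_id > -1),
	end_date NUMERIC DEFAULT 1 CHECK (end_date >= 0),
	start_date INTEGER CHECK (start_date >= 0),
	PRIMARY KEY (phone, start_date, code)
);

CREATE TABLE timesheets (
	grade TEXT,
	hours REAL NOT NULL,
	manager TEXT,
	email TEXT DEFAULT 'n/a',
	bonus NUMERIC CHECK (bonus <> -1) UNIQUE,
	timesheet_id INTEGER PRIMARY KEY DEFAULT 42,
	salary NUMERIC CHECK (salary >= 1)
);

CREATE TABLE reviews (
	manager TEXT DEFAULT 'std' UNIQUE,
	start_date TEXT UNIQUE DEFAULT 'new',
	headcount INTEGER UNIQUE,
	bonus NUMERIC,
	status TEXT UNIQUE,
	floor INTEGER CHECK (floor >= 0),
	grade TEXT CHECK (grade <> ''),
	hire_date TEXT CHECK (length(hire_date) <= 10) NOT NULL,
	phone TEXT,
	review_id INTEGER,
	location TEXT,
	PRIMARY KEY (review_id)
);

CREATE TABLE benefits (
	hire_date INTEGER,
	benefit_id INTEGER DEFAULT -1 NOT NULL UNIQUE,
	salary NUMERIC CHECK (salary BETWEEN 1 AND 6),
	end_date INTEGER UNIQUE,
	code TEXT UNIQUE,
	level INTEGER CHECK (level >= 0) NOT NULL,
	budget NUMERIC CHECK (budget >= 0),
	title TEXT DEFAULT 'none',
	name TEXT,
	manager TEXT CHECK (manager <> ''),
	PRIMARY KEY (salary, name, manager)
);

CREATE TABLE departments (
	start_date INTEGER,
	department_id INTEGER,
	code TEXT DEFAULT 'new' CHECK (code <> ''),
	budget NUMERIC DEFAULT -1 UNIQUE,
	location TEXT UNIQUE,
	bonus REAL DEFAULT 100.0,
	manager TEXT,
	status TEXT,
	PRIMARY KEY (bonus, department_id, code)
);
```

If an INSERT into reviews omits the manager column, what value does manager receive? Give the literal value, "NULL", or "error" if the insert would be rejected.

'std'

manager has an explicit DEFAULT 'std'.
When the column is omitted from an INSERT, that default is used.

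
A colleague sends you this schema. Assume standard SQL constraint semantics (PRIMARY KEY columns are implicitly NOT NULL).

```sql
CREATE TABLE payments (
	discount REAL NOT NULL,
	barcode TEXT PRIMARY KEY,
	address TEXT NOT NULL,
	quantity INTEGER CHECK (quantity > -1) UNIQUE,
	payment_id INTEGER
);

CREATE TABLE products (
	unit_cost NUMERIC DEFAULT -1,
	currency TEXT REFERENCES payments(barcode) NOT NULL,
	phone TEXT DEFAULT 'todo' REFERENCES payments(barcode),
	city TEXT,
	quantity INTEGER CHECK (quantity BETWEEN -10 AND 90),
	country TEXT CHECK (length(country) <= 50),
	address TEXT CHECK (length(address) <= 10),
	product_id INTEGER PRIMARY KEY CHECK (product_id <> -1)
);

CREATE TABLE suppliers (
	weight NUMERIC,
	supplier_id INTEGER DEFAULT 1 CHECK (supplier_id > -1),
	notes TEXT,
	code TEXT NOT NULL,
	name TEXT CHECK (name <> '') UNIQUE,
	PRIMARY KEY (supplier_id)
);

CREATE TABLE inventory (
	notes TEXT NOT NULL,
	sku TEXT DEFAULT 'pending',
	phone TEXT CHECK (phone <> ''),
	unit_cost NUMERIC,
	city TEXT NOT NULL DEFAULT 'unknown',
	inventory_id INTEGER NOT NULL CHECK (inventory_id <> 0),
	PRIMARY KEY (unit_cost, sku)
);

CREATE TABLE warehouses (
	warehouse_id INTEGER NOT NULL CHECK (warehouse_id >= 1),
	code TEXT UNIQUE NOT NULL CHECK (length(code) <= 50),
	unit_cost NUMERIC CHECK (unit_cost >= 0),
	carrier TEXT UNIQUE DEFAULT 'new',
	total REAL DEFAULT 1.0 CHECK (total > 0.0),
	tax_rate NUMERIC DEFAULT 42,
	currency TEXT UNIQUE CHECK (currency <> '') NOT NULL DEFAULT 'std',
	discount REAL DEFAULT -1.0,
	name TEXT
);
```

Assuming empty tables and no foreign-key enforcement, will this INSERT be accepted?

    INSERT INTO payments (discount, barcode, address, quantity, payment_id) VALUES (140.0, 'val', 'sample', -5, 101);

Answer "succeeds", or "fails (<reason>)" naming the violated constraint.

fails (CHECK on quantity)

The value -5 for quantity violates CHECK (quantity > -1).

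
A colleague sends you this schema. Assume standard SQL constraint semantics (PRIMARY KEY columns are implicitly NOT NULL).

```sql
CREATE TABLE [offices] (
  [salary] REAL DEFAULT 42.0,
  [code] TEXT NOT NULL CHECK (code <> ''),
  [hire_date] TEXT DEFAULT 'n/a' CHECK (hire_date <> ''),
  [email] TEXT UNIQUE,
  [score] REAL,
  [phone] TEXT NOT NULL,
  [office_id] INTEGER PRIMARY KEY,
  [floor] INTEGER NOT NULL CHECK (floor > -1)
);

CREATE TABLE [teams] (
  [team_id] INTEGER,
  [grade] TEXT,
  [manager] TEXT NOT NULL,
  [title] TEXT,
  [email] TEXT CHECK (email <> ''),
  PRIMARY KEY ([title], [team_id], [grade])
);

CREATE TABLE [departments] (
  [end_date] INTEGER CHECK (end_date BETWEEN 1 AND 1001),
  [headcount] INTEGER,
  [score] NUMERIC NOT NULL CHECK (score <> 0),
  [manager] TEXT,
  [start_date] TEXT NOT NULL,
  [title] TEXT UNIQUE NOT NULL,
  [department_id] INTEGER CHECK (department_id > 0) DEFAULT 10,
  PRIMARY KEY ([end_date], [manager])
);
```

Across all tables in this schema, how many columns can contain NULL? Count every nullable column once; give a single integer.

7

offices: 4 nullable (salary, hire_date, email, score — PK (office_id) and explicit NOT NULL columns excluded).
teams: 1 nullable (email — PK (title, team_id, grade) and explicit NOT NULL columns excluded).
departments: 2 nullable (headcount, department_id — PK (end_date, manager) and explicit NOT NULL columns excluded).
Total: 4 + 1 + 2 = 7.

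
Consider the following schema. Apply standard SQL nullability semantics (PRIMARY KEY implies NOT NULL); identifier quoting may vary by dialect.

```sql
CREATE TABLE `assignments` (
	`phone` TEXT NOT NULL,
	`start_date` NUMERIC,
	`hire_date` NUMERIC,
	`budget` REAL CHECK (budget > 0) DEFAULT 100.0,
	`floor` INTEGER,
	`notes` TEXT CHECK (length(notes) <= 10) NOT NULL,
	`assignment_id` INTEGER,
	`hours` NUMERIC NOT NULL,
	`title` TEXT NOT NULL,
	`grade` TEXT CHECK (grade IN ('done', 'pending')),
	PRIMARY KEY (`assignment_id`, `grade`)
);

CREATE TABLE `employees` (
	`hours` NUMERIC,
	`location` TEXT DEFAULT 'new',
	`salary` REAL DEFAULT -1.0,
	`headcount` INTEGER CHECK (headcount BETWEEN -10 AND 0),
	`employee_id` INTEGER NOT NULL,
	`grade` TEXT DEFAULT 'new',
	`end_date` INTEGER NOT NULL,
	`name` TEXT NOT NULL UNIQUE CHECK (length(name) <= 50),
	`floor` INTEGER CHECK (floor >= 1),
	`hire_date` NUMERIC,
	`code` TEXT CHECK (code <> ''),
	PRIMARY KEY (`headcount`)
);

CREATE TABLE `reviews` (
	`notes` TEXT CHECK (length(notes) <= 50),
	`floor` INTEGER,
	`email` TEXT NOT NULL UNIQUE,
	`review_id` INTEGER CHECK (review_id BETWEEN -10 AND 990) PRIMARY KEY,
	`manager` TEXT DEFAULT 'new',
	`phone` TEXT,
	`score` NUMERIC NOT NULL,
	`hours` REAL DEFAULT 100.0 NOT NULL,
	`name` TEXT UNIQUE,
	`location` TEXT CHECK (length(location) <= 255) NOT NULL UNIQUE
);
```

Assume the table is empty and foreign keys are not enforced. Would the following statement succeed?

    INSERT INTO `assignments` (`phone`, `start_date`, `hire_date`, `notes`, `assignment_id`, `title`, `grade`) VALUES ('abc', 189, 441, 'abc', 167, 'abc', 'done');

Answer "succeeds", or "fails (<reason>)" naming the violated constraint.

hours is omitted from the column list and has no DEFAULT, so it would receive NULL.
But hours is declared NOT NULL.

fails (NOT NULL on hours)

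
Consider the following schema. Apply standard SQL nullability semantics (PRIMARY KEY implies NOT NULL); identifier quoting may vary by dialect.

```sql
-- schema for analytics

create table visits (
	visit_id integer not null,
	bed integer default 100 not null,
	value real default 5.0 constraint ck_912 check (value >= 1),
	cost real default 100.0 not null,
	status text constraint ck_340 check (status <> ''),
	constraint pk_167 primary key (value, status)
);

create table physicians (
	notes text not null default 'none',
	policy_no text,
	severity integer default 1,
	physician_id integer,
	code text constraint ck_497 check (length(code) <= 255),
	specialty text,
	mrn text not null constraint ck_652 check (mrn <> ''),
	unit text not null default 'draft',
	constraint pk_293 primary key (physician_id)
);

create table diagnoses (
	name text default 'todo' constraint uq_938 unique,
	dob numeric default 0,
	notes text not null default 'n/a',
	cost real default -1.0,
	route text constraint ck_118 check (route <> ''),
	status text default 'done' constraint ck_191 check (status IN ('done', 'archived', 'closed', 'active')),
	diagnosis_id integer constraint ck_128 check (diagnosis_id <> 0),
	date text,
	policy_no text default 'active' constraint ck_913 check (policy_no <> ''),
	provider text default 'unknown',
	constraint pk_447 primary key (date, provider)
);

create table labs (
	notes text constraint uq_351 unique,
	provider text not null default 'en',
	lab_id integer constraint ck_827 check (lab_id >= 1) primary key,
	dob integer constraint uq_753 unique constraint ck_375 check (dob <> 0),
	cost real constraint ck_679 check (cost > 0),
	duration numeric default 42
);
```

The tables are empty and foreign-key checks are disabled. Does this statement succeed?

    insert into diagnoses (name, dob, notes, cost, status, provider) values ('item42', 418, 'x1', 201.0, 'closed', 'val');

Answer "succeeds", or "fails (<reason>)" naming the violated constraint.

date is omitted from the column list and has no DEFAULT, so it would receive NULL.
But date is part of the PRIMARY KEY (implied NOT NULL).

fails (NOT NULL on date)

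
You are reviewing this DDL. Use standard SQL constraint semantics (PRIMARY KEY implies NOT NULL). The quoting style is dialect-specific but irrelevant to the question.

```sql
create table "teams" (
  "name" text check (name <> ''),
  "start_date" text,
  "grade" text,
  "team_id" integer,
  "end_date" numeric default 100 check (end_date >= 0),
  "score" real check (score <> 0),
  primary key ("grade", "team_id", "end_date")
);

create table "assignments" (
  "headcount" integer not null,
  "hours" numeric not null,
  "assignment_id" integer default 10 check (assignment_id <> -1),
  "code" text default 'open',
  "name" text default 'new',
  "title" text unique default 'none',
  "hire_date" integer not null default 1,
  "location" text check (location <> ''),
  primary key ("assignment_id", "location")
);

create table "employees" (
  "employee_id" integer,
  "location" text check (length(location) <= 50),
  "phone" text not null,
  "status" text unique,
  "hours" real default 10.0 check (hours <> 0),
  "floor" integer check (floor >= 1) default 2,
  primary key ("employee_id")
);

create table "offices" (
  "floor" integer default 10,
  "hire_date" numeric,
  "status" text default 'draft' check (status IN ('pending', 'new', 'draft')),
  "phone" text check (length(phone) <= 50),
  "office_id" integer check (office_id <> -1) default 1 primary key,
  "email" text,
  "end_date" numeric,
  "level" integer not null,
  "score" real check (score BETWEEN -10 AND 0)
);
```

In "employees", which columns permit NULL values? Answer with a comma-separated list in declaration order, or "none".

- employee_id: part of the PRIMARY KEY, which implies NOT NULL → not nullable.
- location: CHECK does not forbid NULL (a CHECK constraint passes when its expression is NULL) → nullable.
- phone: declared NOT NULL → not nullable.
- status: UNIQUE does not imply NOT NULL → nullable.
- hours: CHECK does not forbid NULL (a CHECK constraint passes when its expression is NULL) → nullable.
- floor: CHECK does not forbid NULL (a CHECK constraint passes when its expression is NULL) → nullable.

location, status, hours, floor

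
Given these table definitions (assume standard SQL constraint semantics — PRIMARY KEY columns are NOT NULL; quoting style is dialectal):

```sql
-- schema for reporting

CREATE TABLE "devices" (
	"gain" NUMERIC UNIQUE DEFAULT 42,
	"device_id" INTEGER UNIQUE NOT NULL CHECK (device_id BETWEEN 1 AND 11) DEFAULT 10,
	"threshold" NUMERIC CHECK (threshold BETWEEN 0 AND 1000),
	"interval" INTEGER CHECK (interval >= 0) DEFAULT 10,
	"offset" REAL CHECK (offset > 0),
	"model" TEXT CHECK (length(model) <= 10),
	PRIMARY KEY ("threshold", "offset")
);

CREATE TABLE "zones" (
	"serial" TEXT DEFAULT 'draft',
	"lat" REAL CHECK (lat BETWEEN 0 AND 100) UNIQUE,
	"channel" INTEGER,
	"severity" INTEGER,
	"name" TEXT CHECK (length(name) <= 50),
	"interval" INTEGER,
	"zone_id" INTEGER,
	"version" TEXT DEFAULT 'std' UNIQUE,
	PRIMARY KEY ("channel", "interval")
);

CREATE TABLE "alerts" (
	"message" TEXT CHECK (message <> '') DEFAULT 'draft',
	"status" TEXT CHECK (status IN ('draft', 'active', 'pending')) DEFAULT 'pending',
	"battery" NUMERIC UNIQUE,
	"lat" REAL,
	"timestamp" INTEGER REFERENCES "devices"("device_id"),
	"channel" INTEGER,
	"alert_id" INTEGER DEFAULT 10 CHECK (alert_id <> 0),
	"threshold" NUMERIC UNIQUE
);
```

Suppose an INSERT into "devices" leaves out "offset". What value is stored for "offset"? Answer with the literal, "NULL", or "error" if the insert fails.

offset has no DEFAULT clause.
Omitting it would insert NULL, but it is part of the PRIMARY KEY, so the INSERT fails.

error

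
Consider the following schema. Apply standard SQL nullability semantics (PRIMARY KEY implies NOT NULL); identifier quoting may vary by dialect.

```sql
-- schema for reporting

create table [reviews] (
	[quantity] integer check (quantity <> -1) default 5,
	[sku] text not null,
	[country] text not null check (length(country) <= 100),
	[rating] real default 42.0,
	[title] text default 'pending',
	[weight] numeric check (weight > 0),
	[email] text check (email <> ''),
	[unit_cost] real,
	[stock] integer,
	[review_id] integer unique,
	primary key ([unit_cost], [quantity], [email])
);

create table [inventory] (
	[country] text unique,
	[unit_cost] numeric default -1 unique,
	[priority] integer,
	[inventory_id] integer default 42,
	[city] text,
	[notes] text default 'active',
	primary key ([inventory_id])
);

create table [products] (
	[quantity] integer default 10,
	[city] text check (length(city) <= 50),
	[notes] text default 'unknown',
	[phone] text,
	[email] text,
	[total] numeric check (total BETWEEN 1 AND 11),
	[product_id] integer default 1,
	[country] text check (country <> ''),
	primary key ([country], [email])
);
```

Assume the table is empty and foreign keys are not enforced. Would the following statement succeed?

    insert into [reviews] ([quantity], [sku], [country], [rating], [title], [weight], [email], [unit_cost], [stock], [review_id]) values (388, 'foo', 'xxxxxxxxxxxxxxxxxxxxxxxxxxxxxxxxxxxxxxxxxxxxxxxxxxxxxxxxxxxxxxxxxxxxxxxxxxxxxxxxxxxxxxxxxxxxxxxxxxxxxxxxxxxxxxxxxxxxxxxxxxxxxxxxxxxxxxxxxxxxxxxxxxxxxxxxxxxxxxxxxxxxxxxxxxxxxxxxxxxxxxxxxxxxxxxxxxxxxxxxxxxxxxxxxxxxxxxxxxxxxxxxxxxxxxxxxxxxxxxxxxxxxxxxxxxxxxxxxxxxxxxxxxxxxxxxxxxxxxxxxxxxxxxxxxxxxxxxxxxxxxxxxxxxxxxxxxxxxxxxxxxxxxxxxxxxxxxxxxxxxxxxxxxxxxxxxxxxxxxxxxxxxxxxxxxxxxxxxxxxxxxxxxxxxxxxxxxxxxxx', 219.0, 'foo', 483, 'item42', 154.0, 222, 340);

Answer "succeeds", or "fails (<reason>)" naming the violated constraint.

fails (CHECK on country)

The value 'xxxxxxxxxxxxxxxxxxxxxxxxxxxxxxxxxxxxxxxxxxxxxxxxxxxxxxxxxxxxxxxxxxxxxxxxxxxxxxxxxxxxxxxxxxxxxxxxxxxxxxxxxxxxxxxxxxxxxxxxxxxxxxxxxxxxxxxxxxxxxxxxxxxxxxxxxxxxxxxxxxxxxxxxxxxxxxxxxxxxxxxxxxxxxxxxxxxxxxxxxxxxxxxxxxxxxxxxxxxxxxxxxxxxxxxxxxxxxxxxxxxxxxxxxxxxxxxxxxxxxxxxxxxxxxxxxxxxxxxxxxxxxxxxxxxxxxxxxxxxxxxxxxxxxxxxxxxxxxxxxxxxxxxxxxxxxxxxxxxxxxxxxxxxxxxxxxxxxxxxxxxxxxxxxxxxxxxxxxxxxxxxxxxxxxxxxxxxxxxx' for country violates CHECK (length(country) <= 100).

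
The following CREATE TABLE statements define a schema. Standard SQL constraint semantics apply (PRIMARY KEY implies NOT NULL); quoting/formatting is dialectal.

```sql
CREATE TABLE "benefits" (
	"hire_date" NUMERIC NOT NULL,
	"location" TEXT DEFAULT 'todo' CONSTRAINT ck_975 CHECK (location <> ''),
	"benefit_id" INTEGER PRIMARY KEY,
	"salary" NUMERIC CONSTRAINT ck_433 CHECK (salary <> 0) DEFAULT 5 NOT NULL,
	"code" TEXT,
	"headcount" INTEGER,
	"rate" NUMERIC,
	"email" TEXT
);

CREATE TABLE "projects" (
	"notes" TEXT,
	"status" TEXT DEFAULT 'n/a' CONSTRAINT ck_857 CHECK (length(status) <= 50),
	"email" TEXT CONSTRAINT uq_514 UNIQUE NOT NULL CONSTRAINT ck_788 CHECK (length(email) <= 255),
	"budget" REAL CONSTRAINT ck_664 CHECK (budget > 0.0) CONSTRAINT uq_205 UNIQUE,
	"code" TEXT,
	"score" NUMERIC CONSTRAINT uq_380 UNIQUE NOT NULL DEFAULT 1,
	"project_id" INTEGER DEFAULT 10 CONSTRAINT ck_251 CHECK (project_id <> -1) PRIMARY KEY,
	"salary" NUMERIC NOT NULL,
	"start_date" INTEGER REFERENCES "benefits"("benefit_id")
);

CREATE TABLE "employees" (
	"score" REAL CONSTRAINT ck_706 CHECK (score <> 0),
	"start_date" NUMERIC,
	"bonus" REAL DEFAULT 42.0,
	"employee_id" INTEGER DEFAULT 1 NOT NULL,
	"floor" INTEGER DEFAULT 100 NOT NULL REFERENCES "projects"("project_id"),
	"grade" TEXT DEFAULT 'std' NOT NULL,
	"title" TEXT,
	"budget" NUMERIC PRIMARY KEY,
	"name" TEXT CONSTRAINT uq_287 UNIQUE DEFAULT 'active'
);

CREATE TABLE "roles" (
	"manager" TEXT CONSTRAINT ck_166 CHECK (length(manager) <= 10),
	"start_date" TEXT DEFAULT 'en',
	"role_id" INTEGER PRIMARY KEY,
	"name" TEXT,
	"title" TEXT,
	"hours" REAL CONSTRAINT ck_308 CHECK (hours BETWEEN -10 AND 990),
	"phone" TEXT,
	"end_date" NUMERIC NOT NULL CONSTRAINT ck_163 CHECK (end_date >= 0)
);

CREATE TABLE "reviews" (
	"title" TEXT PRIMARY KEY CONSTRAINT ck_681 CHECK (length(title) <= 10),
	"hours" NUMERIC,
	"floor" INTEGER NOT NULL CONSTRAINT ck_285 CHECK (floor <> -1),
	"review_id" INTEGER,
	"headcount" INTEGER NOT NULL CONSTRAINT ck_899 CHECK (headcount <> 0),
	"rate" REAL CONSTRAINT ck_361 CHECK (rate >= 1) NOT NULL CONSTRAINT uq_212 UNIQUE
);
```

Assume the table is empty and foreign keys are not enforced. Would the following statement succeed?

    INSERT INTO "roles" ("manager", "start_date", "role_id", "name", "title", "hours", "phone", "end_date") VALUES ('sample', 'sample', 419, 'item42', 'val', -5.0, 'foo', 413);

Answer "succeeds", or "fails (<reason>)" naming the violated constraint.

succeeds

NOT NULL columns: end_date is supplied; role_id is supplied.
CHECK constraints: 'sample' satisfies (length(manager) <= 10); -5.0 satisfies (hours BETWEEN -10 AND 990); 413 satisfies (end_date >= 0).
No constraint is violated.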